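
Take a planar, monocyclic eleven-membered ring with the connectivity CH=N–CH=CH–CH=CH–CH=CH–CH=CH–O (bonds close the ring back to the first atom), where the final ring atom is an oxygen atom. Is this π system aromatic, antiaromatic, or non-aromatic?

Check conjugation: the double-bond atoms are sp², each contributing one p electron; each =N– nitrogen is pyridine-type (lone pair in the sp² plane, one electron in the p orbital); the oxygen donates one lone pair from its p orbital — every position has a p orbital, so the cyclic π system is continuous.
π-electron count: 5 × 2 = 10 from the double-bond units + 2 from the O atom = 12.
12 is a 4n count (n = 3), so the planar conjugated ring is antiaromatic.

Antiaromatic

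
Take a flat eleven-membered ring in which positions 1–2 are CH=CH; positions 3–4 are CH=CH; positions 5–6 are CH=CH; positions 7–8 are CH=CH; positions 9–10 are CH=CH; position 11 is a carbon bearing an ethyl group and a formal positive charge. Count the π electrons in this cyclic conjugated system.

All ring atoms are sp² and supply a p orbital to the ring (every atom in a ring double bond is sp² and brings one electron to the p orbital; the carbocation has an empty p orbital); the conjugation is uninterrupted.
π-electron count: 5 × 2 = 10 from the double-bond units + 0 from the C(ethyl)(+) atom = 10.

10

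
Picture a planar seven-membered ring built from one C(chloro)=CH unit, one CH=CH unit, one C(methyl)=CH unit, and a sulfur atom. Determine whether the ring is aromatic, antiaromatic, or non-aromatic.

The p orbitals form a continuous loop: the double-bond atoms are sp², each contributing one p electron; the sulfur donates one lone pair from its p orbital. The ring is fully conjugated.
π-electron count: 3 × 2 = 6 from the double-bond units + 2 from the S atom = 8.
With 8 = 4·2 π electrons, Hückel's rule classifies the planar ring as antiaromatic.

Antiaromatic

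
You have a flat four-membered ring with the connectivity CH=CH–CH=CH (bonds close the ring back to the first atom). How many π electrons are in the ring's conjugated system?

Check conjugation: each doubly-bonded ring atom is sp² with one p-orbital electron — every position has a p orbital, so the cyclic π system is continuous.
Adding the contributions, 2 × 2 = 4 from the 2 double-bond units.
This is cyclobutadiene.

4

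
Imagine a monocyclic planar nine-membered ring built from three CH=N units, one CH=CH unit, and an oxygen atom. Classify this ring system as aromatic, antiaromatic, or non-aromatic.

Aromatic

Every ring atom contributes a p orbital perpendicular to the ring (every atom in a ring double bond is sp² and brings one electron to the p orbital; each =N– nitrogen is pyridine-type (lone pair in the sp² plane, one electron in the p orbital); the oxygen donates one lone pair from its p orbital), so the π system is cyclic and fully conjugated.
π-electron count: 4 × 2 = 8 from the double-bond units + 2 from the O atom = 10.
That gives a 4n+2 count (10, n = 2).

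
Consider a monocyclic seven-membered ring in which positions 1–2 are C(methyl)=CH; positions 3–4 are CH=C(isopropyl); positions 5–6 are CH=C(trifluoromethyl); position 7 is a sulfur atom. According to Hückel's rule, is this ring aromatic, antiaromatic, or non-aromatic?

Check conjugation: each doubly-bonded ring atom is sp² with one p-orbital electron; the sulfur donates one lone pair from its p orbital — every position has a p orbital, so the cyclic π system is continuous.
Adding the contributions, 3 × 2 = 6 from the double-bond units + 2 from the S atom = 8.
With 8 = 4·2 π electrons, Hückel's rule classifies the planar ring as antiaromatic.

Antiaromatic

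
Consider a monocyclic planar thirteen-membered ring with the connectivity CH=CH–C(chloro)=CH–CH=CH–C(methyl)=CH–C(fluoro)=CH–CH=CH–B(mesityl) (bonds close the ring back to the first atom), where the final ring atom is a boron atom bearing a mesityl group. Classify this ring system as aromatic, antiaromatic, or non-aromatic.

Antiaromatic

The p orbitals form a continuous loop: the double-bond atoms are sp², each contributing one p electron; the boron has an empty p orbital. The ring is fully conjugated.
Counting π electrons: 6 × 2 = 12 from the double-bond units + 0 from the B(mesityl) atom = 12.
With 12 = 4·3 π electrons, Hückel's rule classifies the planar ring as antiaromatic.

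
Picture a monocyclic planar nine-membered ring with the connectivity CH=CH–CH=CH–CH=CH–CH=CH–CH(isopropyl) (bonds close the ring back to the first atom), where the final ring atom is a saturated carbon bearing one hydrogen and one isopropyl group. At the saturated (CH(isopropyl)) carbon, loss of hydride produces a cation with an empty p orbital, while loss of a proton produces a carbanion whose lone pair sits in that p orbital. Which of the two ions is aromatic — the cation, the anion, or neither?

The anion

Both ions have a continuous loop of p orbitals — each ring atom is sp².
Cation: 4 × 2 + 0 = 8 π electrons → 4(2), antiaromatic.
Anion: 4 × 2 + 2 = 10 π electrons → 4(2)+2, aromatic.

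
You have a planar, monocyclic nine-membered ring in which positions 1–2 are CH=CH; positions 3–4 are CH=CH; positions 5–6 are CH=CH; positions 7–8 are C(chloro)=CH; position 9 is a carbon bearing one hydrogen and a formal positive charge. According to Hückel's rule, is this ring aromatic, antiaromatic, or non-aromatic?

The p orbitals form a continuous loop: every atom in a ring double bond is sp² and brings one electron to the p orbital; the carbocation has an empty p orbital. The ring is fully conjugated.
π-electron count: 4 × 2 = 8 from the double-bond units + 0 from the CH(+) atom = 8.
With 8 = 4·2 π electrons, Hückel's rule classifies the planar ring as antiaromatic.

Antiaromatic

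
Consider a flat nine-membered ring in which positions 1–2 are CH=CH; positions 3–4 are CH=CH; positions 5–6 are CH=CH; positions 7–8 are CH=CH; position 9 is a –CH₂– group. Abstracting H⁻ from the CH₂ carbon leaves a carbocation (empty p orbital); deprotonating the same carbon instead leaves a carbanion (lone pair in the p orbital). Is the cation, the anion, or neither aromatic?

In either ion the ring is fully conjugated: every atom, including the new sp² carbon, supplies a p orbital.
Cation: 4 × 2 + 0 = 8 π electrons → 4(2), antiaromatic.
Anion: 4 × 2 + 2 = 10 π electrons → 4(2)+2, aromatic.

The anion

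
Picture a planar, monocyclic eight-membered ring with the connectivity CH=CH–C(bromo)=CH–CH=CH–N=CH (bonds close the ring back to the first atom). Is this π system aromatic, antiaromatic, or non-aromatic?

Antiaromatic

Every ring atom contributes a p orbital perpendicular to the ring (every atom in a ring double bond is sp² and brings one electron to the p orbital; the doubly-bonded nitrogens are pyridine-type — their lone pairs lie in the ring plane, leaving one electron in the p orbital), so the π system is cyclic and fully conjugated.
Adding the contributions, 4 × 2 = 8 from the 4 double-bond units.
A 4n π count (8, n = 2) in a planar conjugated ring means antiaromatic.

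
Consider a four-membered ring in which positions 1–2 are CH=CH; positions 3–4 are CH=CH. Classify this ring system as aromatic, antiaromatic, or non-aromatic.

All ring atoms are sp² and supply a p orbital to the ring (each doubly-bonded ring atom is sp² with one p-orbital electron); the conjugation is uninterrupted.
Counting π electrons: 2 × 2 = 4 from the 2 double-bond units.
4 = 4(1); a planar, fully conjugated 4n system is antiaromatic.
(This ring is cyclobutadiene.)

Antiaromatic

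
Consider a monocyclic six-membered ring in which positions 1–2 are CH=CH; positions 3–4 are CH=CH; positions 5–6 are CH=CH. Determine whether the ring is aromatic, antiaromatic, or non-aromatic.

All ring atoms are sp² and supply a p orbital to the ring (the double-bond atoms are sp², each contributing one p electron); the conjugation is uninterrupted.
Tallying contributions gives 3 × 2 = 6 from the 3 double-bond units.
With 6 π electrons (n = 1), the Hückel 4n+2 condition holds.
(The species described is benzene.)

Aromatic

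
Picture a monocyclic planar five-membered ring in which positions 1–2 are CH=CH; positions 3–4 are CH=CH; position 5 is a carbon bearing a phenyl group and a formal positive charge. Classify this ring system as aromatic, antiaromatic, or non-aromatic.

Antiaromatic

Check conjugation: the double-bond atoms are sp², each contributing one p electron; the carbocation has an empty p orbital — every position has a p orbital, so the cyclic π system is continuous.
Counting π electrons: 2 × 2 = 4 from the double-bond units + 0 from the C(phenyl)(+) atom = 4.
4 is a 4n count (n = 1), so the planar conjugated ring is antiaromatic.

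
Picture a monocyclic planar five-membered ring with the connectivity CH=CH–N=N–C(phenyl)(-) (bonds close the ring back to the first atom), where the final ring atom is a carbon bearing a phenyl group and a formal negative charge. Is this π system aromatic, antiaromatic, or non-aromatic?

Check conjugation: the double-bond atoms are sp², each contributing one p electron; each sp² =N– keeps its lone pair in-plane and puts one electron into the π system; the carbanion's lone pair occupies the p orbital — every position has a p orbital, so the cyclic π system is continuous.
Tallying contributions gives 2 × 2 = 4 from the double-bond units + 2 from the C(phenyl)(-) atom = 6.
6 = 4(1) + 2, which satisfies Hückel's 4n+2 rule.

Aromatic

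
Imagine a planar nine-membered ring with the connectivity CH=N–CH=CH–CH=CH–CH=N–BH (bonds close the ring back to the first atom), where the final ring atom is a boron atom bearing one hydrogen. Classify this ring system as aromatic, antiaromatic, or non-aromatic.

Every ring atom contributes a p orbital perpendicular to the ring (each doubly-bonded ring atom is sp² with one p-orbital electron; each sp² =N– keeps its lone pair in-plane and puts one electron into the π system; the boron has an empty p orbital), so the π system is cyclic and fully conjugated.
π-electron count: 4 × 2 = 8 from the double-bond units + 0 from the BH atom = 8.
With 8 = 4·2 π electrons, Hückel's rule classifies the planar ring as antiaromatic.

Antiaromatic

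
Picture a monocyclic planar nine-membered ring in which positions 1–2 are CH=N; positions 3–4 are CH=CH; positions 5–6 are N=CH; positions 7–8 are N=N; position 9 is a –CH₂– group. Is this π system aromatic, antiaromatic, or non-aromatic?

Non-aromatic

The CH2 position has four σ bonds — the tetrahedral CH₂ carbon is sp³ and has no p orbital in the ring π system — so the cyclic conjugation is interrupted.
Without a continuous loop of overlapping p orbitals the Hückel electron count never comes into play.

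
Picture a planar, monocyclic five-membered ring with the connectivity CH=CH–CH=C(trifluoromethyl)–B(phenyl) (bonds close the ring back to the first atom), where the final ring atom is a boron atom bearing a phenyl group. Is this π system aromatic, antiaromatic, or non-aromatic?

Antiaromatic

Check conjugation: every atom in a ring double bond is sp² and brings one electron to the p orbital; the boron has an empty p orbital — every position has a p orbital, so the cyclic π system is continuous.
Tallying contributions gives 2 × 2 = 4 from the double-bond units + 0 from the B(phenyl) atom = 4.
A 4n π count (4, n = 1) in a planar conjugated ring means antiaromatic.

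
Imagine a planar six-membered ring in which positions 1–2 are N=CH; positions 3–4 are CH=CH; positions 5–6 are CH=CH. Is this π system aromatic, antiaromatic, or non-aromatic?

Every ring atom contributes a p orbital perpendicular to the ring (each doubly-bonded ring atom is sp² with one p-orbital electron; the doubly-bonded nitrogens are pyridine-type — their lone pairs lie in the ring plane, leaving one electron in the p orbital), so the π system is cyclic and fully conjugated.
Adding the contributions, 3 × 2 = 6 from the 3 double-bond units.
That gives a 4n+2 count (6, n = 1).

Aromatic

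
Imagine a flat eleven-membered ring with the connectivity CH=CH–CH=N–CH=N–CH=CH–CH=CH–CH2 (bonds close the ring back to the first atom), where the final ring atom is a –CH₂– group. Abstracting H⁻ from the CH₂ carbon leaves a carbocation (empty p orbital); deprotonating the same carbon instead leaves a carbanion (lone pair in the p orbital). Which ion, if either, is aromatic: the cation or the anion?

The cation

Both ions have a continuous loop of p orbitals — each ring atom is sp².
Cation: 5 × 2 + 0 = 10 π electrons → 4(2)+2, aromatic.
Anion: 5 × 2 + 2 = 12 π electrons → 4(3), antiaromatic.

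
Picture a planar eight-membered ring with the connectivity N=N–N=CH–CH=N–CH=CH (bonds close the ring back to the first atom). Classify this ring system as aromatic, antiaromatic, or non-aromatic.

Check conjugation: every atom in a ring double bond is sp² and brings one electron to the p orbital; the doubly-bonded nitrogens are pyridine-type — their lone pairs lie in the ring plane, leaving one electron in the p orbital — every position has a p orbital, so the cyclic π system is continuous.
Tallying contributions gives 4 × 2 = 8 from the 4 double-bond units.
8 = 4(2); a planar, fully conjugated 4n system is antiaromatic.

Antiaromatic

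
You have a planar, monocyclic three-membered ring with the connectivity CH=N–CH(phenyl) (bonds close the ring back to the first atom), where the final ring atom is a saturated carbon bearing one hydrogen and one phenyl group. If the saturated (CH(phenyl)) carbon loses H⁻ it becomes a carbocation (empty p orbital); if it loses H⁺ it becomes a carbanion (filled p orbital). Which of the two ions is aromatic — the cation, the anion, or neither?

The cation

In either ion the ring is fully conjugated: every atom, including the new sp² carbon, supplies a p orbital.
Cation: 1 × 2 + 0 = 2 π electrons → 4(0)+2, aromatic.
Anion: 1 × 2 + 2 = 4 π electrons → 4(1), antiaromatic.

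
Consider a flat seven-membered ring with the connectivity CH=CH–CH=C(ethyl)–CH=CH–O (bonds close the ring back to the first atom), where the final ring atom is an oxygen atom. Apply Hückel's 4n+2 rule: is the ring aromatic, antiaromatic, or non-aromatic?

The p orbitals form a continuous loop: every atom in a ring double bond is sp² and brings one electron to the p orbital; the oxygen donates one lone pair from its p orbital. The ring is fully conjugated.
Counting π electrons: 3 × 2 = 6 from the double-bond units + 2 from the O atom = 8.
With 8 = 4·2 π electrons, Hückel's rule classifies the planar ring as antiaromatic.

Antiaromatic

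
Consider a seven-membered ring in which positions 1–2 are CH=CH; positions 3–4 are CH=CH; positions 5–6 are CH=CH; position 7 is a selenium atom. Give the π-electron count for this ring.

8

All ring atoms are sp² and supply a p orbital to the ring (each doubly-bonded ring atom is sp² with one p-orbital electron; the selenium donates one lone pair from its p orbital); the conjugation is uninterrupted.
π-electron count: 3 × 2 = 6 from the double-bond units + 2 from the Se atom = 8.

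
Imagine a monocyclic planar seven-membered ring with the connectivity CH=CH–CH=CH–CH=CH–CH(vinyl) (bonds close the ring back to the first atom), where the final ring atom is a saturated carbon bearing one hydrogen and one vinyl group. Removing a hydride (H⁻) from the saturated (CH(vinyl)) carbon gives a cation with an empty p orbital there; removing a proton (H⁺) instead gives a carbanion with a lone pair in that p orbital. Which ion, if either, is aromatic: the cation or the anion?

The cation

In both ions every ring atom is sp² and contributes a p orbital, so both rings are fully conjugated.
Cation: 3 × 2 + 0 = 6 π electrons → 4(1)+2, aromatic.
Anion: 3 × 2 + 2 = 8 π electrons → 4(2), antiaromatic.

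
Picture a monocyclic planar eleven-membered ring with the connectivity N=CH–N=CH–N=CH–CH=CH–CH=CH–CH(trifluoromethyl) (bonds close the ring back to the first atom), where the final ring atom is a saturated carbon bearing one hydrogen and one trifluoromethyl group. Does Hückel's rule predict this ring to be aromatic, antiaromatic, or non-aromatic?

Because that saturated carbon is sp³ and has no p orbital in the ring π system at the CH(trifluoromethyl) position, the π system cannot extend all the way around the ring.
A ring that is not fully conjugated cannot be aromatic or antiaromatic regardless of its π-electron count.

Non-aromatic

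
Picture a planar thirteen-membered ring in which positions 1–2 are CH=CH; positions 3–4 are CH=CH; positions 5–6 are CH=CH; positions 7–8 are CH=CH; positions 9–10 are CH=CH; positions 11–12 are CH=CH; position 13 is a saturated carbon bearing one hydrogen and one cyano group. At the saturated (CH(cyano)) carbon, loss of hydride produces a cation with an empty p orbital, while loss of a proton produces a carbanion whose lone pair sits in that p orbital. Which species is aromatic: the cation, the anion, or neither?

Once that carbon is sp², every ring atom has a p orbital and both ions are fully conjugated.
Cation: 6 × 2 + 0 = 12 π electrons → 4(3), antiaromatic.
Anion: 6 × 2 + 2 = 14 π electrons → 4(3)+2, aromatic.

The anion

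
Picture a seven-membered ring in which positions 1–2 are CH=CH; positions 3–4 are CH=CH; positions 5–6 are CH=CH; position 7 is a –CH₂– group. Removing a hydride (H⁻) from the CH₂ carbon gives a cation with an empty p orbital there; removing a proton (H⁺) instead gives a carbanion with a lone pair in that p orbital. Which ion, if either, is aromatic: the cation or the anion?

The cation

In both ions every ring atom is sp² and contributes a p orbital, so both rings are fully conjugated.
Cation: 3 × 2 + 0 = 6 π electrons → 4(1)+2, aromatic.
Anion: 3 × 2 + 2 = 8 π electrons → 4(2), antiaromatic.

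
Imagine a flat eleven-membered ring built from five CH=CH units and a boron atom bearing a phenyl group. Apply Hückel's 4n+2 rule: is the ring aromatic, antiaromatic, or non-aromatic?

Aromatic

Check conjugation: the double-bond atoms are sp², each contributing one p electron; the boron has an empty p orbital — every position has a p orbital, so the cyclic π system is continuous.
Counting π electrons: 5 × 2 = 10 from the double-bond units + 0 from the B(phenyl) atom = 10.
With 10 π electrons (n = 2), the Hückel 4n+2 condition holds.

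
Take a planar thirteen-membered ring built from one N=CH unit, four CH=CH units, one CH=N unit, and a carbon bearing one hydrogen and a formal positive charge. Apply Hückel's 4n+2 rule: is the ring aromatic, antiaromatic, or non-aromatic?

Check conjugation: the double-bond atoms are sp², each contributing one p electron; the doubly-bonded nitrogens are pyridine-type — their lone pairs lie in the ring plane, leaving one electron in the p orbital; the carbocation has an empty p orbital — every position has a p orbital, so the cyclic π system is continuous.
Adding the contributions, 6 × 2 = 12 from the double-bond units + 0 from the CH(+) atom = 12.
12 is a 4n count (n = 3), so the planar conjugated ring is antiaromatic.

Antiaromatic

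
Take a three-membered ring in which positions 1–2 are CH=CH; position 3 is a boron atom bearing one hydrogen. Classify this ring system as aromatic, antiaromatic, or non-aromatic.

Every ring atom contributes a p orbital perpendicular to the ring (each doubly-bonded ring atom is sp² with one p-orbital electron; the boron has an empty p orbital), so the π system is cyclic and fully conjugated.
Counting π electrons: 1 × 2 = 2 from the double-bond unit + 0 from the BH atom = 2.
That gives a 4n+2 count (2, n = 0).

Aromatic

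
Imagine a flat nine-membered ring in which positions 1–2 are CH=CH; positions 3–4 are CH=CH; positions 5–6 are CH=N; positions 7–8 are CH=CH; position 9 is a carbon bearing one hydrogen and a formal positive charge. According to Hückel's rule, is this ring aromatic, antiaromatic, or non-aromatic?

Antiaromatic

All ring atoms are sp² and supply a p orbital to the ring (the double-bond atoms are sp², each contributing one p electron; each sp² =N– keeps its lone pair in-plane and puts one electron into the π system; the carbocation has an empty p orbital); the conjugation is uninterrupted.
Tallying contributions gives 4 × 2 = 8 from the double-bond units + 0 from the CH(+) atom = 8.
With 8 = 4·2 π electrons, Hückel's rule classifies the planar ring as antiaromatic.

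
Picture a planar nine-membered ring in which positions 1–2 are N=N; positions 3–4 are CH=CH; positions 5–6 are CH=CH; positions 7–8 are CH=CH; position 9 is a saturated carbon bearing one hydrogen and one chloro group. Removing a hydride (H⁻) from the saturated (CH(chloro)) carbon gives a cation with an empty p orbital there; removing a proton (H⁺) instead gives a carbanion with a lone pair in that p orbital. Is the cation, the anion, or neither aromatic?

The anion

Once that carbon is sp², every ring atom has a p orbital and both ions are fully conjugated.
Cation: 4 × 2 + 0 = 8 π electrons → 4(2), antiaromatic.
Anion: 4 × 2 + 2 = 10 π electrons → 4(2)+2, aromatic.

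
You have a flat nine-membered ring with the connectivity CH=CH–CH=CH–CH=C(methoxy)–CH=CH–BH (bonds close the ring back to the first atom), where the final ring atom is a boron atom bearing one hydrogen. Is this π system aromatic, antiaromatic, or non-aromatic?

Antiaromatic

All ring atoms are sp² and supply a p orbital to the ring (each doubly-bonded ring atom is sp² with one p-orbital electron; the boron has an empty p orbital); the conjugation is uninterrupted.
Adding the contributions, 4 × 2 = 8 from the double-bond units + 0 from the BH atom = 8.
With 8 = 4·2 π electrons, Hückel's rule classifies the planar ring as antiaromatic.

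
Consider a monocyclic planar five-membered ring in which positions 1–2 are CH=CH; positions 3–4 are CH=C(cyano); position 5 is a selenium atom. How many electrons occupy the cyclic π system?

6

All ring atoms are sp² and supply a p orbital to the ring (the double-bond atoms are sp², each contributing one p electron; the selenium donates one lone pair from its p orbital); the conjugation is uninterrupted.
π-electron count: 2 × 2 = 4 from the double-bond units + 2 from the Se atom = 6.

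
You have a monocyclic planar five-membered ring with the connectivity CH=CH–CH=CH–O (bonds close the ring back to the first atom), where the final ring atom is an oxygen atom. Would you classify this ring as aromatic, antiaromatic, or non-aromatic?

All ring atoms are sp² and supply a p orbital to the ring (the double-bond atoms are sp², each contributing one p electron; the oxygen donates one lone pair from its p orbital); the conjugation is uninterrupted.
Tallying contributions gives 2 × 2 = 4 from the double-bond units + 2 from the O atom = 6.
With 6 π electrons (n = 1), the Hückel 4n+2 condition holds.
(This ring is furan.)

Aromatic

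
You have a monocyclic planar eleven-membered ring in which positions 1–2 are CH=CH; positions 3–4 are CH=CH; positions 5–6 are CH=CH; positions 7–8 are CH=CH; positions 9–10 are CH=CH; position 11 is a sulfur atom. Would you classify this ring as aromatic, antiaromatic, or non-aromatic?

Every ring atom contributes a p orbital perpendicular to the ring (each doubly-bonded ring atom is sp² with one p-orbital electron; the sulfur donates one lone pair from its p orbital), so the π system is cyclic and fully conjugated.
Adding the contributions, 5 × 2 = 10 from the double-bond units + 2 from the S atom = 12.
A 4n π count (12, n = 3) in a planar conjugated ring means antiaromatic.

Antiaromatic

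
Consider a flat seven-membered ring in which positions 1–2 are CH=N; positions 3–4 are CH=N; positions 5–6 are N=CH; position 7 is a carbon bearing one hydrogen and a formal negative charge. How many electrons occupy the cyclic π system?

All ring atoms are sp² and supply a p orbital to the ring (each doubly-bonded ring atom is sp² with one p-orbital electron; each =N– nitrogen is pyridine-type (lone pair in the sp² plane, one electron in the p orbital); the carbanion's lone pair occupies the p orbital); the conjugation is uninterrupted.
Adding the contributions, 3 × 2 = 6 from the double-bond units + 2 from the CH(-) atom = 8.

8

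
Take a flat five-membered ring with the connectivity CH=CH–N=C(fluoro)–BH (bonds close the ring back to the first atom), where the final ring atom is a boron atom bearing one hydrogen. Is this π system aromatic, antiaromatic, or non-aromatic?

All ring atoms are sp² and supply a p orbital to the ring (the double-bond atoms are sp², each contributing one p electron; each sp² =N– keeps its lone pair in-plane and puts one electron into the π system; the boron has an empty p orbital); the conjugation is uninterrupted.
Adding the contributions, 2 × 2 = 4 from the double-bond units + 0 from the BH atom = 4.
4 is a 4n count (n = 1), so the planar conjugated ring is antiaromatic.

Antiaromatic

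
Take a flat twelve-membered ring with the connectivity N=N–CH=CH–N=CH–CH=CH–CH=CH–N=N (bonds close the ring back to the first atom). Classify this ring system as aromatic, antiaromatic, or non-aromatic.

The p orbitals form a continuous loop: the double-bond atoms are sp², each contributing one p electron; the doubly-bonded nitrogens are pyridine-type — their lone pairs lie in the ring plane, leaving one electron in the p orbital. The ring is fully conjugated.
Counting π electrons: 6 × 2 = 12 from the 6 double-bond units.
With 12 = 4·3 π electrons, Hückel's rule classifies the planar ring as antiaromatic.

Antiaromatic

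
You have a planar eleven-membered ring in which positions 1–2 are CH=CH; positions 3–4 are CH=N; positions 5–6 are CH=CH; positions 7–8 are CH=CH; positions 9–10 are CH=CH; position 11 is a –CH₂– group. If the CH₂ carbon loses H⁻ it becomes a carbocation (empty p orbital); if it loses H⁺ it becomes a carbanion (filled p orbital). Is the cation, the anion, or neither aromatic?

Once that carbon is sp², every ring atom has a p orbital and both ions are fully conjugated.
Cation: 5 × 2 + 0 = 10 π electrons → 4(2)+2, aromatic.
Anion: 5 × 2 + 2 = 12 π electrons → 4(3), antiaromatic.

The cation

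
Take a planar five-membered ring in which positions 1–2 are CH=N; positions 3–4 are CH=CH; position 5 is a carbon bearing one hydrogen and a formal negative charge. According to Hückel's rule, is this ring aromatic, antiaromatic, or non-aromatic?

Every ring atom contributes a p orbital perpendicular to the ring (each doubly-bonded ring atom is sp² with one p-orbital electron; each =N– nitrogen is pyridine-type (lone pair in the sp² plane, one electron in the p orbital); the carbanion's lone pair occupies the p orbital), so the π system is cyclic and fully conjugated.
π-electron count: 2 × 2 = 4 from the double-bond units + 2 from the CH(-) atom = 6.
That gives a 4n+2 count (6, n = 1).

Aromatic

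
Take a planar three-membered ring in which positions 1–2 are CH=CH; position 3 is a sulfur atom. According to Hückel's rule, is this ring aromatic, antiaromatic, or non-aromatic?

Antiaromatic

Check conjugation: the double-bond atoms are sp², each contributing one p electron; the sulfur donates one lone pair from its p orbital — every position has a p orbital, so the cyclic π system is continuous.
Tallying contributions gives 1 × 2 = 2 from the double-bond unit + 2 from the S atom = 4.
4 = 4(1); a planar, fully conjugated 4n system is antiaromatic.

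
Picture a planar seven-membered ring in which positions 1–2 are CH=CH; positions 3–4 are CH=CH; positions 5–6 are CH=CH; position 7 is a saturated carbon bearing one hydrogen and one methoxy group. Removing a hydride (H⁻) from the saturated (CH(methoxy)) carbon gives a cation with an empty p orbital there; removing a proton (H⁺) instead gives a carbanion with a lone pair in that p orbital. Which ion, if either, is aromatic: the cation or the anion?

The cation

In both ions every ring atom is sp² and contributes a p orbital, so both rings are fully conjugated.
Cation: 3 × 2 + 0 = 6 π electrons → 4(1)+2, aromatic.
Anion: 3 × 2 + 2 = 8 π electrons → 4(2), antiaromatic.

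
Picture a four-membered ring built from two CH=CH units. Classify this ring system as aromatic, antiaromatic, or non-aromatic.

Antiaromatic

All ring atoms are sp² and supply a p orbital to the ring (every atom in a ring double bond is sp² and brings one electron to the p orbital); the conjugation is uninterrupted.
Counting π electrons: 2 × 2 = 4 from the 2 double-bond units.
A 4n π count (4, n = 1) in a planar conjugated ring means antiaromatic.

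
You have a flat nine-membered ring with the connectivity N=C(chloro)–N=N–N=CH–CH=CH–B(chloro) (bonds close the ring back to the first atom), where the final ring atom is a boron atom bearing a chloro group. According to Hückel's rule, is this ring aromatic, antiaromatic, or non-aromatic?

Antiaromatic

All ring atoms are sp² and supply a p orbital to the ring (every atom in a ring double bond is sp² and brings one electron to the p orbital; each sp² =N– keeps its lone pair in-plane and puts one electron into the π system; the boron has an empty p orbital); the conjugation is uninterrupted.
Tallying contributions gives 4 × 2 = 8 from the double-bond units + 0 from the B(chloro) atom = 8.
A 4n π count (8, n = 2) in a planar conjugated ring means antiaromatic.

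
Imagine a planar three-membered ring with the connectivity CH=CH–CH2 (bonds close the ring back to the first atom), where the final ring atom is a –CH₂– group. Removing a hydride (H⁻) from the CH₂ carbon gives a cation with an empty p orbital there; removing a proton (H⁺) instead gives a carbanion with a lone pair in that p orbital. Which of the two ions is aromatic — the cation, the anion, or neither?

The cation

In both ions every ring atom is sp² and contributes a p orbital, so both rings are fully conjugated.
Cation: 1 × 2 + 0 = 2 π electrons → 4(0)+2, aromatic.
Anion: 1 × 2 + 2 = 4 π electrons → 4(1), antiaromatic.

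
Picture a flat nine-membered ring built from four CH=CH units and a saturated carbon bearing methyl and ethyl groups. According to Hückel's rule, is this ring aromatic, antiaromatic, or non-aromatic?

The C(methyl)(ethyl) position has four σ bonds — that saturated carbon is sp³ and has no p orbital in the ring π system — so the cyclic conjugation is interrupted.
A ring that is not fully conjugated cannot be aromatic or antiaromatic regardless of its π-electron count.

Non-aromatic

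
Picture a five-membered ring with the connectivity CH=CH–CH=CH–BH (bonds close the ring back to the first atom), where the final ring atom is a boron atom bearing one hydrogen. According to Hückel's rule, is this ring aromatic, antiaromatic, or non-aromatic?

Check conjugation: each doubly-bonded ring atom is sp² with one p-orbital electron; the boron has an empty p orbital — every position has a p orbital, so the cyclic π system is continuous.
Counting π electrons: 2 × 2 = 4 from the double-bond units + 0 from the BH atom = 4.
4 is a 4n count (n = 1), so the planar conjugated ring is antiaromatic.

Antiaromatic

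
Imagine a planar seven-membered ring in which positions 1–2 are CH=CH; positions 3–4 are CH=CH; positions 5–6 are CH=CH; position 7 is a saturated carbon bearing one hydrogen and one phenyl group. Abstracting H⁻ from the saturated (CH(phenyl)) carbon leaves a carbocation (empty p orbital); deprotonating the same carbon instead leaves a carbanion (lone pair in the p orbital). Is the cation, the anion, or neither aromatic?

In either ion the ring is fully conjugated: every atom, including the new sp² carbon, supplies a p orbital.
Cation: 3 × 2 + 0 = 6 π electrons → 4(1)+2, aromatic.
Anion: 3 × 2 + 2 = 8 π electrons → 4(2), antiaromatic.

The cation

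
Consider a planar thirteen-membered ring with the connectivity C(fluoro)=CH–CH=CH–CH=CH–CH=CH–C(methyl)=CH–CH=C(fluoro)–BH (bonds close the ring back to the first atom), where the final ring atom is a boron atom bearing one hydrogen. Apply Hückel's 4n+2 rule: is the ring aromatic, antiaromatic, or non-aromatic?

Antiaromatic

Check conjugation: every atom in a ring double bond is sp² and brings one electron to the p orbital; the boron has an empty p orbital — every position has a p orbital, so the cyclic π system is continuous.
Counting π electrons: 6 × 2 = 12 from the double-bond units + 0 from the BH atom = 12.
With 12 = 4·3 π electrons, Hückel's rule classifies the planar ring as antiaromatic.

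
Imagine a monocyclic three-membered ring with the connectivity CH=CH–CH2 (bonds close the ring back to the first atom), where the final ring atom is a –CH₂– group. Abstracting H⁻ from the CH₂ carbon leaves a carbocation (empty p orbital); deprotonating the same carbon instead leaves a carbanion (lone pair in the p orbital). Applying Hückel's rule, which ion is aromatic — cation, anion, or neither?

Once that carbon is sp², every ring atom has a p orbital and both ions are fully conjugated.
Cation: 1 × 2 + 0 = 2 π electrons → 4(0)+2, aromatic.
Anion: 1 × 2 + 2 = 4 π electrons → 4(1), antiaromatic.

The cation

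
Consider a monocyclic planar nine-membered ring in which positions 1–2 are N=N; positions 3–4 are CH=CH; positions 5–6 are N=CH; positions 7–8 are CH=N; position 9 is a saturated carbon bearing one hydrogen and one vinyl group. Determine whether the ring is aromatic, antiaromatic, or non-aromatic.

Non-aromatic

Because that saturated carbon is sp³ and has no p orbital in the ring π system at the CH(vinyl) position, the π system cannot extend all the way around the ring.
Broken conjugation rules out both aromaticity and antiaromaticity.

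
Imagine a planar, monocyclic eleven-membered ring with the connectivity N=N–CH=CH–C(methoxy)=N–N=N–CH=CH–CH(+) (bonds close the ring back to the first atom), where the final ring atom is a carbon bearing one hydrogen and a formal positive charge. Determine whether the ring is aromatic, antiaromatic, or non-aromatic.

Check conjugation: each doubly-bonded ring atom is sp² with one p-orbital electron; the doubly-bonded nitrogens are pyridine-type — their lone pairs lie in the ring plane, leaving one electron in the p orbital; the carbocation has an empty p orbital — every position has a p orbital, so the cyclic π system is continuous.
Counting π electrons: 5 × 2 = 10 from the double-bond units + 0 from the CH(+) atom = 10.
10 = 4(2) + 2, which satisfies Hückel's 4n+2 rule.

Aromatic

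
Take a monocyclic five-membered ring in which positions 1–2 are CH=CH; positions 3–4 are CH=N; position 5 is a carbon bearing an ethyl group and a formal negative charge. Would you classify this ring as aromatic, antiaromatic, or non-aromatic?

Every ring atom contributes a p orbital perpendicular to the ring (each doubly-bonded ring atom is sp² with one p-orbital electron; the doubly-bonded nitrogens are pyridine-type — their lone pairs lie in the ring plane, leaving one electron in the p orbital; the carbanion's lone pair occupies the p orbital), so the π system is cyclic and fully conjugated.
Adding the contributions, 2 × 2 = 4 from the double-bond units + 2 from the C(ethyl)(-) atom = 6.
Since 6 = 4·1 + 2, the ring meets the 4n+2 criterion.

Aromatic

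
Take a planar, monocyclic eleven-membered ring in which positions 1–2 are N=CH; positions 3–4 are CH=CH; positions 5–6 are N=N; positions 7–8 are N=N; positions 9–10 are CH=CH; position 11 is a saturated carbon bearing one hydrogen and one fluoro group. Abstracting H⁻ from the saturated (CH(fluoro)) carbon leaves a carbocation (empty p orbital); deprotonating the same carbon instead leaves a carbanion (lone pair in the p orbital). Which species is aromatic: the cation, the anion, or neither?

The cation

Both ions have a continuous loop of p orbitals — each ring atom is sp².
Cation: 5 × 2 + 0 = 10 π electrons → 4(2)+2, aromatic.
Anion: 5 × 2 + 2 = 12 π electrons → 4(3), antiaromatic.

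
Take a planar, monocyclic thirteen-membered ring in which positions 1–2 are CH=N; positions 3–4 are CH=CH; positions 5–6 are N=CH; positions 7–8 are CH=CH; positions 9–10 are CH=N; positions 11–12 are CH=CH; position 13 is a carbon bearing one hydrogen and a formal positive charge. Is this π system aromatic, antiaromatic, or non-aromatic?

The p orbitals form a continuous loop: every atom in a ring double bond is sp² and brings one electron to the p orbital; each =N– nitrogen is pyridine-type (lone pair in the sp² plane, one electron in the p orbital); the carbocation has an empty p orbital. The ring is fully conjugated.
Tallying contributions gives 6 × 2 = 12 from the double-bond units + 0 from the CH(+) atom = 12.
12 is a 4n count (n = 3), so the planar conjugated ring is antiaromatic.

Antiaromatic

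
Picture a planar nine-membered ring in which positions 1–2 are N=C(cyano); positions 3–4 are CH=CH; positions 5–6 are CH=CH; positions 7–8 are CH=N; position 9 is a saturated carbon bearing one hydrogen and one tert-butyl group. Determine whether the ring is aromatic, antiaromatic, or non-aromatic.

The CH(tert-butyl) carbon is saturated: that saturated carbon is sp³ and has no p orbital in the ring π system. Conjugation is not continuous around the ring.
Hückel's rule only applies to fully conjugated rings, so this one is simply non-aromatic.

Non-aromatic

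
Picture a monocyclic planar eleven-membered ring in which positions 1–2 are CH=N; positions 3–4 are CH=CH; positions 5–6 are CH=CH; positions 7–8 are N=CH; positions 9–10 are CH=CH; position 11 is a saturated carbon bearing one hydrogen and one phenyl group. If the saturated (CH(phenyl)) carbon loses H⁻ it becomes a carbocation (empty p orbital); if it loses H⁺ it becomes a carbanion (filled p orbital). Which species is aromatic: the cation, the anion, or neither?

In either ion the ring is fully conjugated: every atom, including the new sp² carbon, supplies a p orbital.
Cation: 5 × 2 + 0 = 10 π electrons → 4(2)+2, aromatic.
Anion: 5 × 2 + 2 = 12 π electrons → 4(3), antiaromatic.

The cation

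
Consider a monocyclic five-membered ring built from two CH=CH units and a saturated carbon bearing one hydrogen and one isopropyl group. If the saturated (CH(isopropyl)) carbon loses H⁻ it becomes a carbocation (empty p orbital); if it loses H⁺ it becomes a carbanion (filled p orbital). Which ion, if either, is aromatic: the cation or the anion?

The anion

In either ion the ring is fully conjugated: every atom, including the new sp² carbon, supplies a p orbital.
Cation: 2 × 2 + 0 = 4 π electrons → 4(1), antiaromatic.
Anion: 2 × 2 + 2 = 6 π electrons → 4(1)+2, aromatic.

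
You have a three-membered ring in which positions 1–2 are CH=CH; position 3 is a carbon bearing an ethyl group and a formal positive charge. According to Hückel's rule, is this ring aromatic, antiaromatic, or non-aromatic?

Check conjugation: each doubly-bonded ring atom is sp² with one p-orbital electron; the carbocation has an empty p orbital — every position has a p orbital, so the cyclic π system is continuous.
Counting π electrons: 1 × 2 = 2 from the double-bond unit + 0 from the C(ethyl)(+) atom = 2.
With 2 π electrons (n = 0), the Hückel 4n+2 condition holds.

Aromatic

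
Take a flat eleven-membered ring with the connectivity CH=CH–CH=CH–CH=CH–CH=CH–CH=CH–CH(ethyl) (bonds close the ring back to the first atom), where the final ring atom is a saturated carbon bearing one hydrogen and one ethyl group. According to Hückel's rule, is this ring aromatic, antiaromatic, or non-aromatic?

The CH(ethyl) carbon is saturated: that saturated carbon is sp³ and has no p orbital in the ring π system. Conjugation is not continuous around the ring.
Broken conjugation rules out both aromaticity and antiaromaticity.

Non-aromatic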